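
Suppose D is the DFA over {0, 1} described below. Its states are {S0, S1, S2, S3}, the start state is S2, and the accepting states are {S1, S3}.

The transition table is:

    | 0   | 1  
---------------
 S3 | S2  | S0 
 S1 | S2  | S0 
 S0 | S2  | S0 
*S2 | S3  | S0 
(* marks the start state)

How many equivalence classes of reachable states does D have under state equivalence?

First remove the unreachable states {S1}; 3 states remain.
P0 = {S3} | {S0,S2}.
Split {S0,S2} by δ(·,0) → {S0} and {S2}.
The partition is now stable with 3 blocks: {S3} | {S0} | {S2}.

3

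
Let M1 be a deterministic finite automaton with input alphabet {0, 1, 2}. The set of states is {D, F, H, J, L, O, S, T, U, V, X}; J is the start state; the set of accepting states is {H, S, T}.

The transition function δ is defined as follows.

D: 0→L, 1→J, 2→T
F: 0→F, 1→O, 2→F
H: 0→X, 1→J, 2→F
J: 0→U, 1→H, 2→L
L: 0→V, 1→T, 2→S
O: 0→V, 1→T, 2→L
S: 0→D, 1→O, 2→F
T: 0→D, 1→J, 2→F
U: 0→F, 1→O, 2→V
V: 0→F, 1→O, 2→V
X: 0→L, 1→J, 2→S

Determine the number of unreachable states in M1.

0

Every one of the 11 states is reachable from J.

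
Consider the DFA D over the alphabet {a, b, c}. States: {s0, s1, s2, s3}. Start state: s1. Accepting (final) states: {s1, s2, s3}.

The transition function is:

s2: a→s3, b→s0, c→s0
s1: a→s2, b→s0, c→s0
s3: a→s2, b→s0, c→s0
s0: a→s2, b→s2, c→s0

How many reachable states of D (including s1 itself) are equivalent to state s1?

P0 = {s1,s2,s3} | {s0}.
Stable partition: {s1,s2,s3} | {s0} — 2 equivalence classes.
The equivalence class containing s1 is {s1,s2,s3}, of size 3.

3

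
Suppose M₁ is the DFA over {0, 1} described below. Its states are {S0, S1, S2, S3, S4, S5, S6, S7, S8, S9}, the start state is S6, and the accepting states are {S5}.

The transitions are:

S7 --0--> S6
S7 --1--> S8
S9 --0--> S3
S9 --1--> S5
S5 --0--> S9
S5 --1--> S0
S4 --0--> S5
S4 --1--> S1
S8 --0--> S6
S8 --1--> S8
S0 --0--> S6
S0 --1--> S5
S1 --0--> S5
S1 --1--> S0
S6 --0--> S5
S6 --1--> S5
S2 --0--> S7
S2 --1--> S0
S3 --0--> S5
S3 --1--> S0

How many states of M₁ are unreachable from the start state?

No path from S6 leads to S1, S2, S4, S7, S8; the other 5 states are all reachable.

5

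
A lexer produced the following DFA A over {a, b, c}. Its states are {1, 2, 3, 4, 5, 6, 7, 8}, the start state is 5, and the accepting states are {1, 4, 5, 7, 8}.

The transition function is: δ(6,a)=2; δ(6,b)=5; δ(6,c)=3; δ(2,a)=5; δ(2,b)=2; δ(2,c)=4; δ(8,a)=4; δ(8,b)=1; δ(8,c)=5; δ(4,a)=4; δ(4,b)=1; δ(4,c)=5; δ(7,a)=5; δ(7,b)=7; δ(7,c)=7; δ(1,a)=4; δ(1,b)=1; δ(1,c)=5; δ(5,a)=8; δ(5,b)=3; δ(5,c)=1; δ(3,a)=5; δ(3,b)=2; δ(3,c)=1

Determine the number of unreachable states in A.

Starting at 5 and following transitions, the reachable set is {1, 2, 3, 4, 5, 8}. That leaves 6, 7 unreachable — 2 in total.

2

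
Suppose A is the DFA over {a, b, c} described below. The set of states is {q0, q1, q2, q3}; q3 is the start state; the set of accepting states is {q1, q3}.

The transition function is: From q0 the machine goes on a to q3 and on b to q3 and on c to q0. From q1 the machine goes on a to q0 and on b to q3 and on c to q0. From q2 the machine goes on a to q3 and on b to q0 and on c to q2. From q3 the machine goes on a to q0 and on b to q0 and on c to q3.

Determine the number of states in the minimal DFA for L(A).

2

First remove the unreachable states {q1,q2}; 2 states remain.
P0 = {q3} | {q0}.
Stable partition: {q3} | {q0} — 2 equivalence classes.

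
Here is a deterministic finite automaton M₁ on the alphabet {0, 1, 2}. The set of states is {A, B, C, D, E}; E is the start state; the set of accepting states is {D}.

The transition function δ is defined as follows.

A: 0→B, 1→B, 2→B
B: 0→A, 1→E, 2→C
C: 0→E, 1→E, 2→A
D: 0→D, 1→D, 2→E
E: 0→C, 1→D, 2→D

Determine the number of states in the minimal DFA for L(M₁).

5

Start with accepting vs non-accepting: {D} | {A,B,C,E}.
Refine {A,B,C,E} on symbol 1: members go to different blocks, giving {A,B,C} and {E}.
Split {A,B,C} by δ(·,0) → {A,B} and {C}.
Refine {A,B} on symbol 1: members go to different blocks, giving {A} and {B}.
No further refinement is possible. Final partition (5 blocks): {D} | {A} | {E} | {C} | {B}.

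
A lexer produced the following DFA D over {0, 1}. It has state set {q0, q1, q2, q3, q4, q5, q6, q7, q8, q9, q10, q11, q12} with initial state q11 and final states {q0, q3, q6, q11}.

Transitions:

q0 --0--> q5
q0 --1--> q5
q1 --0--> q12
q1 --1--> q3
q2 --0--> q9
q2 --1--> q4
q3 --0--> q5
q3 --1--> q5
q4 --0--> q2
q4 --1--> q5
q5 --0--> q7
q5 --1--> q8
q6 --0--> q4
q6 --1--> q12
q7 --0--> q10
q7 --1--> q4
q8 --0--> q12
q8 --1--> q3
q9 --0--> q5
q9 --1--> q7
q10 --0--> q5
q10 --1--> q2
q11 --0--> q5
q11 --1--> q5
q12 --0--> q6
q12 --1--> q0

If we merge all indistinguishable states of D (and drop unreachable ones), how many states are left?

Reachable states from the start: {q0,q2,q3,q4,q5,q6,q7,q8,q9,q10,q11,q12}. Unreachable: {q1} — drop them.
Initial partition by acceptance: {q0,q3,q6,q11} | {q2,q4,q5,q7,q8,q9,q10,q12}.
On input 0, block {q2,q4,q5,q7,q8,q9,q10,q12} splits into {q2,q4,q5,q7,q8,q9,q10} and {q12}.
Refine {q0,q3,q6,q11} on symbol 1: members go to different blocks, giving {q0,q3,q11} and {q6}.
On input 0, block {q2,q4,q5,q7,q8,q9,q10} splits into {q2,q4,q5,q7,q9,q10} and {q8}.
Split {q2,q4,q5,q7,q9,q10} by δ(·,1) → {q2,q4,q7,q9,q10} and {q5}.
Split {q2,q4,q7,q9,q10} by δ(·,0) → {q2,q4,q7} and {q9,q10}.
Split {q2,q4,q7} by δ(·,0) → {q2,q7} and {q4}.
Stable partition: {q0,q3,q11} | {q2,q7} | {q12} | {q6} | {q8} | {q5} | {q9,q10} | {q4} — 8 equivalence classes.

8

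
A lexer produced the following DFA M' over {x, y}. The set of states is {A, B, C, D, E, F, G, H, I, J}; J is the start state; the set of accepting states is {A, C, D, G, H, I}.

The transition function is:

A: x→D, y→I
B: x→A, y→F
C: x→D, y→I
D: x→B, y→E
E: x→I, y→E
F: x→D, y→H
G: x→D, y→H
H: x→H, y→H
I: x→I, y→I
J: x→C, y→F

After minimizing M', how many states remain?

6

Reachable states from the start: {A,B,C,D,E,F,H,I,J}. Unreachable: {G} — drop them.
Start with accepting vs non-accepting: {A,C,D,H,I} | {B,E,F,J}.
Refine {A,C,D,H,I} on symbol x: members go to different blocks, giving {A,C,H,I} and {D}.
Split {A,C,H,I} by δ(·,x) → {A,C} and {H,I}.
Refine {B,E,F,J} on symbol x: members go to different blocks, giving {B,J} and {E} and {F}.
Stable partition: {A,C} | {B,J} | {D} | {H,I} | {E} | {F} — 6 equivalence classes.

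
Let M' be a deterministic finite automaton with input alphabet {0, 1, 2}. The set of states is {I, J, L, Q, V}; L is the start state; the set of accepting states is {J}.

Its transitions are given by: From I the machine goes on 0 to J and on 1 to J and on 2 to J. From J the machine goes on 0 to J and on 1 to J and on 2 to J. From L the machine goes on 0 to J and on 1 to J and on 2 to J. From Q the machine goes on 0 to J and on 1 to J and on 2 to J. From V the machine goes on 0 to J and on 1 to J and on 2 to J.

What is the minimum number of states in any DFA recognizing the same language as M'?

Reachable states from the start: {J,L}. Unreachable: {I,Q,V} — drop them.
P0 = {J} | {L}.
Stable partition: {J} | {L} — 2 equivalence classes.

2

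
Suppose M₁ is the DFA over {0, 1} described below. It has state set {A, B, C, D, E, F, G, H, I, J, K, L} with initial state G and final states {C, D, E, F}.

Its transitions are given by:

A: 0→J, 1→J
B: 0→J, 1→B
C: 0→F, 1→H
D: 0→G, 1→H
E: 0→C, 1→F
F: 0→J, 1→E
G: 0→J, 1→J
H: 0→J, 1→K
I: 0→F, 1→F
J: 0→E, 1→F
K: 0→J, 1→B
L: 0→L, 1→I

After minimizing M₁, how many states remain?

6

Reachable states from the start: {B,C,E,F,G,H,J,K}. Unreachable: {A,D,I,L} — drop them.
Initial partition by acceptance: {C,E,F} | {B,G,H,J,K}.
Refine {C,E,F} on symbol 0: members go to different blocks, giving {C,E} and {F}.
On input 0, block {C,E} splits into {C} and {E}.
Split {B,G,H,J,K} by δ(·,0) → {B,G,H,K} and {J}.
Refine {B,G,H,K} on symbol 1: members go to different blocks, giving {B,H,K} and {G}.
No further refinement is possible. Final partition (6 blocks): {C} | {B,H,K} | {F} | {E} | {J} | {G}.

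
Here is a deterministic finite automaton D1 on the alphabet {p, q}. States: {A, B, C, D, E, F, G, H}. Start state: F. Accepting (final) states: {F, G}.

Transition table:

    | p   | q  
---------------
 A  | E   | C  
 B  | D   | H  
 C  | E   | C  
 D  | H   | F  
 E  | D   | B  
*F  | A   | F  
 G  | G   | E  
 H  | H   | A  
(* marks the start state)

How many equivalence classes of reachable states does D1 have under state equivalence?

First remove the unreachable states {G}; 7 states remain.
Start with accepting vs non-accepting: {F} | {A,B,C,D,E,H}.
Refine {A,B,C,D,E,H} on symbol q: members go to different blocks, giving {A,B,C,E,H} and {D}.
On input p, block {A,B,C,E,H} splits into {A,C,H} and {B,E}.
Split {A,C,H} by δ(·,p) → {A,C} and {H}.
Refine {B,E} on symbol q: members go to different blocks, giving {B} and {E}.
No further refinement is possible. Final partition (6 blocks): {F} | {A,C} | {D} | {B} | {H} | {E}.

6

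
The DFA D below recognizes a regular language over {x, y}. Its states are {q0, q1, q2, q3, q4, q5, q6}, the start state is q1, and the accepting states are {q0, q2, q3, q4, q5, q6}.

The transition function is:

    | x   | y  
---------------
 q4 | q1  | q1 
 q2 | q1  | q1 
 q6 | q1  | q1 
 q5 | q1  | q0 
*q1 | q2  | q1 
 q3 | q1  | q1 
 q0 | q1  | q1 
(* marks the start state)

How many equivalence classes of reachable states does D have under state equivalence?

2

Reachable states from the start: {q1,q2}. Unreachable: {q0,q3,q4,q5,q6} — drop them.
P0 = {q2} | {q1}.
The partition is now stable with 2 blocks: {q2} | {q1}.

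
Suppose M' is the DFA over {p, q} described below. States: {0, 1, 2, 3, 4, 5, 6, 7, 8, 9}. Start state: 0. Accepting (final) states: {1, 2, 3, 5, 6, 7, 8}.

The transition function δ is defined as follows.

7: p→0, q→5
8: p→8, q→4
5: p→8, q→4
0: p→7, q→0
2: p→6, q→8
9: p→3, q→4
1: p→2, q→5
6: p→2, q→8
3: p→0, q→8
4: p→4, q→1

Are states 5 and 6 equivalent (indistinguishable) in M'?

First remove the unreachable states {3,9}; 8 states remain.
Initial partition by acceptance: {1,2,5,6,7,8} | {0,4}.
Split {1,2,5,6,7,8} by δ(·,p) → {1,2,5,6,8} and {7}.
Split {1,2,5,6,8} by δ(·,q) → {1,2,6} and {5,8}.
Refine {0,4} on symbol p: members go to different blocks, giving {0} and {4}.
No further refinement is possible. Final partition (5 blocks): {1,2,6} | {0} | {7} | {5,8} | {4}.
5 and 6 end up in different blocks, so they are distinguishable. For instance, the string 'q' is accepted from only 6.

No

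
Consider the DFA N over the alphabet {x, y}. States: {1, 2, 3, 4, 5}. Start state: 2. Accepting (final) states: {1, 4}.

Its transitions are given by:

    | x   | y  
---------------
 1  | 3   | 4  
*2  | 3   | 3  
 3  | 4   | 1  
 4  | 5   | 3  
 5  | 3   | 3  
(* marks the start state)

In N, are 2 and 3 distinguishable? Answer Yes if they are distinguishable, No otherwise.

All states are reachable from the start state.
P0 = {1,4} | {2,3,5}.
Refine {1,4} on symbol y: members go to different blocks, giving {1} and {4}.
On input x, block {2,3,5} splits into {2,5} and {3}.
No further refinement is possible. Final partition (4 blocks): {1} | {2,5} | {4} | {3}.
2 and 3 end up in different blocks, so they are distinguishable. For instance, the string 'x' is accepted from only 3.

Yes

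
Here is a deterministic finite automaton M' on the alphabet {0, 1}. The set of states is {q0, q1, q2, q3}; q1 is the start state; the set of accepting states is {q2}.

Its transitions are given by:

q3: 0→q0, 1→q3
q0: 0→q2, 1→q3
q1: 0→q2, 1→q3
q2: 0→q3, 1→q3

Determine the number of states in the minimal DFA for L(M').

3

Every state is reachable, so we keep all 4.
Start with accepting vs non-accepting: {q2} | {q0,q1,q3}.
Split {q0,q1,q3} by δ(·,0) → {q0,q1} and {q3}.
No further refinement is possible. Final partition (3 blocks): {q2} | {q0,q1} | {q3}.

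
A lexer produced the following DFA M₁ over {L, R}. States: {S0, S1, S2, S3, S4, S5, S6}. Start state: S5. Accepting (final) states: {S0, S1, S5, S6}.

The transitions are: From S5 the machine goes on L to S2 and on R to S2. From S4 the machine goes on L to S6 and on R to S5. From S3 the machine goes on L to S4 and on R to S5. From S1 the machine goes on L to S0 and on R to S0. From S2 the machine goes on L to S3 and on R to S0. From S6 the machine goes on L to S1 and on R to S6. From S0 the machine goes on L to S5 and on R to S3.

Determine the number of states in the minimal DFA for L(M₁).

7

Start with accepting vs non-accepting: {S0,S1,S5,S6} | {S2,S3,S4}.
On input L, block {S0,S1,S5,S6} splits into {S0,S1,S6} and {S5}.
Refine {S0,S1,S6} on symbol L: members go to different blocks, giving {S1,S6} and {S0}.
Refine {S1,S6} on symbol L: members go to different blocks, giving {S1} and {S6}.
Split {S2,S3,S4} by δ(·,L) → {S2,S3} and {S4}.
Refine {S2,S3} on symbol L: members go to different blocks, giving {S2} and {S3}.
Stable partition: {S1} | {S2} | {S5} | {S0} | {S6} | {S4} | {S3} — 7 equivalence classes.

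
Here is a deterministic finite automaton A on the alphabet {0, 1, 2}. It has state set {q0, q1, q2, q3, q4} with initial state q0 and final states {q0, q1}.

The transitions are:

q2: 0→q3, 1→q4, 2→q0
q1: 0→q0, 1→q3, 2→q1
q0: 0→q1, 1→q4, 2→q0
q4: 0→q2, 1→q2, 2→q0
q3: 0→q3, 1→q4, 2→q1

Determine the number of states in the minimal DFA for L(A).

P0 = {q0,q1} | {q2,q3,q4}.
No further refinement is possible. Final partition (2 blocks): {q0,q1} | {q2,q3,q4}.

2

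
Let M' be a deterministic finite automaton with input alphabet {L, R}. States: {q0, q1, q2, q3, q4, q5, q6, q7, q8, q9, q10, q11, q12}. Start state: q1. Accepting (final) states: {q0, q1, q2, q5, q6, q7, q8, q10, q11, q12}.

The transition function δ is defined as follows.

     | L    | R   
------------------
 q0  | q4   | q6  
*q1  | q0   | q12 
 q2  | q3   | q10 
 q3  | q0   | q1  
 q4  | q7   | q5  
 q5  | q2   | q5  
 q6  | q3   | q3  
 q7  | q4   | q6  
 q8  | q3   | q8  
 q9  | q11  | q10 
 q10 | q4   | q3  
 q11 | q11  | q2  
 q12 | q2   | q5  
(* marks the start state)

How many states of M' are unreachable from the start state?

3

No path from q1 leads to q8, q9, q11; the other 10 states are all reachable.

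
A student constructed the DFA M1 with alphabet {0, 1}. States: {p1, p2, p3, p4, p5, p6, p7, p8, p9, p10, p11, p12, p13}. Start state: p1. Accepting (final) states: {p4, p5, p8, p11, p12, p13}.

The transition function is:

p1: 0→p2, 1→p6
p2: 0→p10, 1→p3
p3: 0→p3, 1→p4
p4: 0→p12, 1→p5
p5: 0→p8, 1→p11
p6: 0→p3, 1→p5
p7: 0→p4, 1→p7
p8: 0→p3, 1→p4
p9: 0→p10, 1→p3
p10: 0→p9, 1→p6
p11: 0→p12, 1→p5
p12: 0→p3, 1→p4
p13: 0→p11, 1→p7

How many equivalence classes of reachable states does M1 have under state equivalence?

4

States {p7,p13} cannot be reached from the start state, so discard them.
P0 = {p4,p5,p8,p11,p12} | {p1,p2,p3,p6,p9,p10}.
Split {p4,p5,p8,p11,p12} by δ(·,0) → {p4,p5,p11} and {p8,p12}.
Split {p1,p2,p3,p6,p9,p10} by δ(·,1) → {p1,p2,p9,p10} and {p3,p6}.
Stable partition: {p4,p5,p11} | {p1,p2,p9,p10} | {p8,p12} | {p3,p6} — 4 equivalence classes.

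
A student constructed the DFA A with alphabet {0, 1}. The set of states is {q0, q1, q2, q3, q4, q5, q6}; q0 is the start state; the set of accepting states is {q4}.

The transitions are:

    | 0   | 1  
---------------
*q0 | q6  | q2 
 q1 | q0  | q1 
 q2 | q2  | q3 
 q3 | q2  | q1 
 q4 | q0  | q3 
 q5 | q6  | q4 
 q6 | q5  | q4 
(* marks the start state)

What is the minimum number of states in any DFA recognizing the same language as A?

All states are reachable from the start state.
P0 = {q4} | {q0,q1,q2,q3,q5,q6}.
Split {q0,q1,q2,q3,q5,q6} by δ(·,1) → {q0,q1,q2,q3} and {q5,q6}.
Split {q0,q1,q2,q3} by δ(·,0) → {q1,q2,q3} and {q0}.
Split {q1,q2,q3} by δ(·,0) → {q2,q3} and {q1}.
On input 1, block {q2,q3} splits into {q2} and {q3}.
The partition is now stable with 6 blocks: {q4} | {q2} | {q5,q6} | {q0} | {q1} | {q3}.

6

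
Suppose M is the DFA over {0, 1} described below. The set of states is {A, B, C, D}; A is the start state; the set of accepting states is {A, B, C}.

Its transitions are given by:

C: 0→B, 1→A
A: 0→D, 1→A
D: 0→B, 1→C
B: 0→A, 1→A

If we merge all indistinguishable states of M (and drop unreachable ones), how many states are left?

4

P0 = {A,B,C} | {D}.
Refine {A,B,C} on symbol 0: members go to different blocks, giving {B,C} and {A}.
Refine {B,C} on symbol 0: members go to different blocks, giving {B} and {C}.
Stable partition: {B} | {D} | {A} | {C} — 4 equivalence classes.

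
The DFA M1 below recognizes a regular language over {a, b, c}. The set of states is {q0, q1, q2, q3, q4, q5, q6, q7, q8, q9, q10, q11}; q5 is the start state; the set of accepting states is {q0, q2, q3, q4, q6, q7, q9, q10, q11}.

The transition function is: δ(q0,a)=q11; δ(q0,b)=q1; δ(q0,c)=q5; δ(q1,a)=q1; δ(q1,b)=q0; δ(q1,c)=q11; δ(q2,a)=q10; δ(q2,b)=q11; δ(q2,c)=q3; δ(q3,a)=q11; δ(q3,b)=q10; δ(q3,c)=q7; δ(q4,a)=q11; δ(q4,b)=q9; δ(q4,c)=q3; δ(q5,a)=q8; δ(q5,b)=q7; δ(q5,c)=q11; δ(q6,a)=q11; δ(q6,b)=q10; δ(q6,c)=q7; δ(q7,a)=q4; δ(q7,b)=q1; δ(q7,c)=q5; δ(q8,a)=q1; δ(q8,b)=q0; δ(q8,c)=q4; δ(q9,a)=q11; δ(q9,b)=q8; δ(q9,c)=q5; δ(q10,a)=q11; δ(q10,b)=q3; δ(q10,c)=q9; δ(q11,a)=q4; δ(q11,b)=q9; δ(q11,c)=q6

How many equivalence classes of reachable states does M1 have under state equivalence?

4

Reachable states from the start: {q0,q1,q3,q4,q5,q6,q7,q8,q9,q10,q11}. Unreachable: {q2} — drop them.
Start with accepting vs non-accepting: {q0,q3,q4,q6,q7,q9,q10,q11} | {q1,q5,q8}.
Split {q0,q3,q4,q6,q7,q9,q10,q11} by δ(·,b) → {q3,q4,q6,q10,q11} and {q0,q7,q9}.
Refine {q3,q4,q6,q10,q11} on symbol b: members go to different blocks, giving {q3,q6,q10} and {q4,q11}.
No further refinement is possible. Final partition (4 blocks): {q3,q6,q10} | {q1,q5,q8} | {q0,q7,q9} | {q4,q11}.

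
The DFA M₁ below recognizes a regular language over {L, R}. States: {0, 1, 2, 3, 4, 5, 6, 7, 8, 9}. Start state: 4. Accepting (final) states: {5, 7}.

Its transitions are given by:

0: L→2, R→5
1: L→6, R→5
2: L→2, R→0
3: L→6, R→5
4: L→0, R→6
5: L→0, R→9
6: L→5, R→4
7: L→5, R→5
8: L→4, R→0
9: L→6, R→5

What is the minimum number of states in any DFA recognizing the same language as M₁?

6

Reachable states from the start: {0,2,4,5,6,9}. Unreachable: {1,3,7,8} — drop them.
P0 = {5} | {0,2,4,6,9}.
Refine {0,2,4,6,9} on symbol L: members go to different blocks, giving {0,2,4,9} and {6}.
Refine {0,2,4,9} on symbol L: members go to different blocks, giving {0,2,4} and {9}.
Split {0,2,4} by δ(·,R) → {0} and {2} and {4}.
No further refinement is possible. Final partition (6 blocks): {5} | {0} | {6} | {9} | {2} | {4}.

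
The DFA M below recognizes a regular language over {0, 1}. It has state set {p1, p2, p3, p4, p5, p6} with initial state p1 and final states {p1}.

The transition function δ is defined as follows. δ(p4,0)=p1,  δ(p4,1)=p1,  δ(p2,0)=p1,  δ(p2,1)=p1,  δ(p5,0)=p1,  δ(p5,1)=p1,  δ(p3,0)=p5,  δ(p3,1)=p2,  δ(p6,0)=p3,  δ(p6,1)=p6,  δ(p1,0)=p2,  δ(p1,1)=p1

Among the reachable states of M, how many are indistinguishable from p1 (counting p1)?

First remove the unreachable states {p3,p4,p5,p6}; 2 states remain.
Initial partition by acceptance: {p1} | {p2}.
The partition is now stable with 2 blocks: {p1} | {p2}.
State p1 belongs to the block {p1}, which has 1 states.

1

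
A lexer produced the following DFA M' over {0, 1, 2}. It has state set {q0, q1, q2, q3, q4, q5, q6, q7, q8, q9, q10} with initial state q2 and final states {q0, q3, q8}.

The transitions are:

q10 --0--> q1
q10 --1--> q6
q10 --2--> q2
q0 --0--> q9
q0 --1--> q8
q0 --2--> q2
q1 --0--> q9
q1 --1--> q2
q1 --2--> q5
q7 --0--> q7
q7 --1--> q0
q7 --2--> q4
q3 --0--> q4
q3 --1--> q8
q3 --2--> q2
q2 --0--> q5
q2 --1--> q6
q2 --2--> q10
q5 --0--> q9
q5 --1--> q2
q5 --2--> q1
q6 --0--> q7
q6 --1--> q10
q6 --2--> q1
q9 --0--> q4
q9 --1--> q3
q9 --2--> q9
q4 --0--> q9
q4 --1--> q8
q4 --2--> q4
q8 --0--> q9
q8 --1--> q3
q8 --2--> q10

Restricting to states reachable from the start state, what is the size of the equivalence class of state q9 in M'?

3

All states are reachable from the start state.
Initial partition by acceptance: {q0,q3,q8} | {q1,q2,q4,q5,q6,q7,q9,q10}.
On input 1, block {q1,q2,q4,q5,q6,q7,q9,q10} splits into {q1,q2,q5,q6,q10} and {q4,q7,q9}.
Split {q1,q2,q5,q6,q10} by δ(·,0) → {q1,q5,q6} and {q2,q10}.
The partition is now stable with 4 blocks: {q0,q3,q8} | {q1,q5,q6} | {q4,q7,q9} | {q2,q10}.
State q9 belongs to the block {q4,q7,q9}, which has 3 states.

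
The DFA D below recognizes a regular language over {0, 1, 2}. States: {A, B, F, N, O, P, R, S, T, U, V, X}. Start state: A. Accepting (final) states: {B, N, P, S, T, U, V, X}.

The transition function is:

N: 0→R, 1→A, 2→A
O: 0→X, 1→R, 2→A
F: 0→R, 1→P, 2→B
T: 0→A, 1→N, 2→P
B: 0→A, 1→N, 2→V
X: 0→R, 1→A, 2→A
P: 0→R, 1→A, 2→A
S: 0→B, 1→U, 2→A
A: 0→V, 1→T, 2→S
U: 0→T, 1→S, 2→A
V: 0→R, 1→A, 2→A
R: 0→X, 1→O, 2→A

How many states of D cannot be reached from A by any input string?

1

BFS from A reaches {A, B, N, O, P, R, S, T, U, V, X}; the 1 state(s) F are never visited.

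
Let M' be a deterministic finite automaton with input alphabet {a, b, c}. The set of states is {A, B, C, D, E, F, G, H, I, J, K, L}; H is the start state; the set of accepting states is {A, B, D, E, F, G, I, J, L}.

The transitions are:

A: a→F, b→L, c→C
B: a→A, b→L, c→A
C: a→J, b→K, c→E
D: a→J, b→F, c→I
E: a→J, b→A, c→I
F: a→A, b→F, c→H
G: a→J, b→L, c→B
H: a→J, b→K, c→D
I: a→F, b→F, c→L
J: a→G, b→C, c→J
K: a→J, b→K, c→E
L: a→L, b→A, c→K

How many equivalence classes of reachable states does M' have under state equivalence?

5

All states are reachable from the start state.
Initial partition by acceptance: {A,B,D,E,F,G,I,J,L} | {C,H,K}.
On input b, block {A,B,D,E,F,G,I,J,L} splits into {A,B,D,E,F,G,I,L} and {J}.
Refine {A,B,D,E,F,G,I,L} on symbol a: members go to different blocks, giving {A,B,F,I,L} and {D,E,G}.
On input c, block {A,B,F,I,L} splits into {A,F,L} and {B,I}.
The partition is now stable with 5 blocks: {A,F,L} | {C,H,K} | {J} | {D,E,G} | {B,I}.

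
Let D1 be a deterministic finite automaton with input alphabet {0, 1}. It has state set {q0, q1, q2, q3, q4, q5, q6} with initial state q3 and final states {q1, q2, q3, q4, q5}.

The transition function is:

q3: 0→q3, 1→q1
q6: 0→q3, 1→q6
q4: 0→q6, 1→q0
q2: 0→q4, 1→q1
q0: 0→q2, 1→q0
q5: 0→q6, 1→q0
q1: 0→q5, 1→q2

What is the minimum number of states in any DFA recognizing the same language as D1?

5

All states are reachable from the start state.
P0 = {q1,q2,q3,q4,q5} | {q0,q6}.
Refine {q1,q2,q3,q4,q5} on symbol 0: members go to different blocks, giving {q1,q2,q3} and {q4,q5}.
On input 0, block {q1,q2,q3} splits into {q1,q2} and {q3}.
On input 0, block {q0,q6} splits into {q0} and {q6}.
Stable partition: {q1,q2} | {q0} | {q4,q5} | {q3} | {q6} — 5 equivalence classes.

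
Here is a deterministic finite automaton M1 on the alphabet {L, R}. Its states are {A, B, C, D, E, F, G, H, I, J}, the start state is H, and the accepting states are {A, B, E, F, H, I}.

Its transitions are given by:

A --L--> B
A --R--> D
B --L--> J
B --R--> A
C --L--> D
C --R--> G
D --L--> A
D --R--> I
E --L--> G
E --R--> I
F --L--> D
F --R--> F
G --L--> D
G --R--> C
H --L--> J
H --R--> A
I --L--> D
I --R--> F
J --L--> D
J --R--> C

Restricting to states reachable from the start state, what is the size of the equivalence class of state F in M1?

2

First remove the unreachable states {E}; 9 states remain.
Start with accepting vs non-accepting: {A,B,F,H,I} | {C,D,G,J}.
On input L, block {A,B,F,H,I} splits into {B,F,H,I} and {A}.
On input R, block {B,F,H,I} splits into {B,H} and {F,I}.
On input L, block {C,D,G,J} splits into {C,G,J} and {D}.
Stable partition: {B,H} | {C,G,J} | {A} | {F,I} | {D} — 5 equivalence classes.
The equivalence class containing F is {F,I}, of size 2.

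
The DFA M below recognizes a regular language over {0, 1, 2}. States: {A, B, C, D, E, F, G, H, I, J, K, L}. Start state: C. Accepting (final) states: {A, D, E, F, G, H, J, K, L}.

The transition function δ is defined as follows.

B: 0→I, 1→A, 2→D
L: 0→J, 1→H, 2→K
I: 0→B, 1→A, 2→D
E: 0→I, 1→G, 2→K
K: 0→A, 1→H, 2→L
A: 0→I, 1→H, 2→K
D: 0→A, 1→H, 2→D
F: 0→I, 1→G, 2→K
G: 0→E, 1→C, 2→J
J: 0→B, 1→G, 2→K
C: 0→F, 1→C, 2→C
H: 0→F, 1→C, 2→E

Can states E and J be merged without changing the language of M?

Yes

Every state is reachable, so we keep all 12.
P0 = {A,D,E,F,G,H,J,K,L} | {B,C,I}.
On input 0, block {A,D,E,F,G,H,J,K,L} splits into {D,G,H,K,L} and {A,E,F,J}.
Refine {D,G,H,K,L} on symbol 1: members go to different blocks, giving {D,K,L} and {G,H}.
On input 0, block {B,C,I} splits into {B,I} and {C}.
The partition is now stable with 5 blocks: {D,K,L} | {B,I} | {A,E,F,J} | {G,H} | {C}.
E and J lie in the same block of the stable partition, so they are equivalent — no string distinguishes them.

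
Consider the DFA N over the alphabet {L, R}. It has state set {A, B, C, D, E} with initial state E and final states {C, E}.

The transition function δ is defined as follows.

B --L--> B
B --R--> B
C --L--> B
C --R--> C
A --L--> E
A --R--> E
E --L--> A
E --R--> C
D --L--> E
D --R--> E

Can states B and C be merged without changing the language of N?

First remove the unreachable states {D}; 4 states remain.
Initial partition by acceptance: {C,E} | {A,B}.
Refine {A,B} on symbol L: members go to different blocks, giving {A} and {B}.
On input L, block {C,E} splits into {C} and {E}.
No further refinement is possible. Final partition (4 blocks): {C} | {A} | {B} | {E}.
B and C end up in different blocks, so they are distinguishable. For instance, the string 'ε' is accepted from only C.

No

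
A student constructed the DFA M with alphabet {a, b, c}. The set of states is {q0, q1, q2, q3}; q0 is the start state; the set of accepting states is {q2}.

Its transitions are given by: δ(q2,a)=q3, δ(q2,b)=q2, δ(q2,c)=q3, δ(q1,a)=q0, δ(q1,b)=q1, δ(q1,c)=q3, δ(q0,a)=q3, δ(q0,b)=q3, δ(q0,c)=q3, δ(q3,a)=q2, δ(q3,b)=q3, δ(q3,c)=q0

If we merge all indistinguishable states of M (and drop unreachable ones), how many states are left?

3

Reachable states from the start: {q0,q2,q3}. Unreachable: {q1} — drop them.
Start with accepting vs non-accepting: {q2} | {q0,q3}.
Refine {q0,q3} on symbol a: members go to different blocks, giving {q0} and {q3}.
The partition is now stable with 3 blocks: {q2} | {q0} | {q3}.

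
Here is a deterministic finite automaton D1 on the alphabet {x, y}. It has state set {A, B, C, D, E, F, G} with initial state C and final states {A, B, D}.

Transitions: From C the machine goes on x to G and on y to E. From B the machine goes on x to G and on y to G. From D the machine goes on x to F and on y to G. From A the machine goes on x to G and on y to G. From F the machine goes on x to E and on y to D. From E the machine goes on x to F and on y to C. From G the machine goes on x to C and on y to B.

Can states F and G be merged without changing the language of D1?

Yes

Reachable states from the start: {B,C,D,E,F,G}. Unreachable: {A} — drop them.
Initial partition by acceptance: {B,D} | {C,E,F,G}.
Split {C,E,F,G} by δ(·,y) → {C,E} and {F,G}.
Stable partition: {B,D} | {C,E} | {F,G} — 3 equivalence classes.
F and G lie in the same block of the stable partition, so they are equivalent — no string distinguishes them.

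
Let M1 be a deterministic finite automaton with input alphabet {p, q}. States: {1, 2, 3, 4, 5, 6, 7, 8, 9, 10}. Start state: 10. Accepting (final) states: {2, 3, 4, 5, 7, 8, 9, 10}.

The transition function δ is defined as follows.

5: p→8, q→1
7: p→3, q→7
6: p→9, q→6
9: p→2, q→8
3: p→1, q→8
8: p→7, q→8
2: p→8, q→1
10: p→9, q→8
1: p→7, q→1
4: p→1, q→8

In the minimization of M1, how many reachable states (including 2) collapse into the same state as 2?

1

Reachable states from the start: {1,2,3,7,8,9,10}. Unreachable: {4,5,6} — drop them.
Initial partition by acceptance: {2,3,7,8,9,10} | {1}.
Split {2,3,7,8,9,10} by δ(·,p) → {2,7,8,9,10} and {3}.
Refine {2,7,8,9,10} on symbol p: members go to different blocks, giving {2,8,9,10} and {7}.
Refine {2,8,9,10} on symbol p: members go to different blocks, giving {2,9,10} and {8}.
Refine {2,9,10} on symbol p: members go to different blocks, giving {9,10} and {2}.
Refine {9,10} on symbol p: members go to different blocks, giving {9} and {10}.
The partition is now stable with 7 blocks: {9} | {1} | {3} | {7} | {8} | {2} | {10}.
State 2 belongs to the block {2}, which has 1 states.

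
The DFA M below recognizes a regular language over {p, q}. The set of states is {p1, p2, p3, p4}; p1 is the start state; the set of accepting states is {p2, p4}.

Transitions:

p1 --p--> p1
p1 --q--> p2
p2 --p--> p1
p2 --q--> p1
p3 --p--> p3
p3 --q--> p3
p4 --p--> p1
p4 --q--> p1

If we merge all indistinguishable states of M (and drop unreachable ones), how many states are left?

Reachable states from the start: {p1,p2}. Unreachable: {p3,p4} — drop them.
Initial partition by acceptance: {p2} | {p1}.
Stable partition: {p2} | {p1} — 2 equivalence classes.

2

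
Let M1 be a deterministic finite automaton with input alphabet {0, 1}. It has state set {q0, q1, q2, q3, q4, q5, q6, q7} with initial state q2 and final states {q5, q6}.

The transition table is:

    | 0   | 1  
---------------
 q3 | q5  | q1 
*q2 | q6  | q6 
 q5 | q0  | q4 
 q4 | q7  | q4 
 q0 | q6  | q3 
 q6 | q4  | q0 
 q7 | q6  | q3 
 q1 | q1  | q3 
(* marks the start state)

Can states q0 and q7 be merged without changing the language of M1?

Initial partition by acceptance: {q5,q6} | {q0,q1,q2,q3,q4,q7}.
On input 0, block {q0,q1,q2,q3,q4,q7} splits into {q0,q2,q3,q7} and {q1,q4}.
On input 0, block {q5,q6} splits into {q5} and {q6}.
Split {q0,q2,q3,q7} by δ(·,0) → {q0,q2,q7} and {q3}.
Refine {q0,q2,q7} on symbol 1: members go to different blocks, giving {q0,q7} and {q2}.
On input 0, block {q1,q4} splits into {q1} and {q4}.
The partition is now stable with 7 blocks: {q5} | {q0,q7} | {q1} | {q6} | {q3} | {q2} | {q4}.
q0 and q7 lie in the same block of the stable partition, so they are equivalent — no string distinguishes them.

Yes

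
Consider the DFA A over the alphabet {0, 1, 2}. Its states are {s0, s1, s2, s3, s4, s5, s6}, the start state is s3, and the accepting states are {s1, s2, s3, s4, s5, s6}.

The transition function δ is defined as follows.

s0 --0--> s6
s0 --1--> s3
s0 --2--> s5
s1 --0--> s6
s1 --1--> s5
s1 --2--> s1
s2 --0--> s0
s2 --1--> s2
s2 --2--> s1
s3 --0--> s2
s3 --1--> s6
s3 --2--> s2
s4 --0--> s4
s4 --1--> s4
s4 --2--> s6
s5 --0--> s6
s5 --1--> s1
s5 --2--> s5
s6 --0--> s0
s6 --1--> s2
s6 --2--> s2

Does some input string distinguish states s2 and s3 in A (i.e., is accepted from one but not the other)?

Yes

First remove the unreachable states {s4}; 6 states remain.
Initial partition by acceptance: {s1,s2,s3,s5,s6} | {s0}.
Refine {s1,s2,s3,s5,s6} on symbol 0: members go to different blocks, giving {s1,s3,s5} and {s2,s6}.
Refine {s1,s3,s5} on symbol 1: members go to different blocks, giving {s1,s5} and {s3}.
Refine {s2,s6} on symbol 2: members go to different blocks, giving {s2} and {s6}.
The partition is now stable with 5 blocks: {s1,s5} | {s0} | {s2} | {s3} | {s6}.
s2 and s3 end up in different blocks, so they are distinguishable. For instance, the string '0' is accepted from only s3.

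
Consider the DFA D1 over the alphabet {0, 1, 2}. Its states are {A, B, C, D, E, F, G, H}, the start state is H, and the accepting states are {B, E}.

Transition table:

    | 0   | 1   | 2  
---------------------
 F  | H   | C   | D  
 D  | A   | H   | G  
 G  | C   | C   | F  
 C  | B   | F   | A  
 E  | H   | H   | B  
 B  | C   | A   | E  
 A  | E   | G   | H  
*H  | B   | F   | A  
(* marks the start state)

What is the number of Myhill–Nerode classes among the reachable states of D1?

P0 = {B,E} | {A,C,D,F,G,H}.
On input 0, block {A,C,D,F,G,H} splits into {A,C,H} and {D,F,G}.
The partition is now stable with 3 blocks: {B,E} | {A,C,H} | {D,F,G}.

3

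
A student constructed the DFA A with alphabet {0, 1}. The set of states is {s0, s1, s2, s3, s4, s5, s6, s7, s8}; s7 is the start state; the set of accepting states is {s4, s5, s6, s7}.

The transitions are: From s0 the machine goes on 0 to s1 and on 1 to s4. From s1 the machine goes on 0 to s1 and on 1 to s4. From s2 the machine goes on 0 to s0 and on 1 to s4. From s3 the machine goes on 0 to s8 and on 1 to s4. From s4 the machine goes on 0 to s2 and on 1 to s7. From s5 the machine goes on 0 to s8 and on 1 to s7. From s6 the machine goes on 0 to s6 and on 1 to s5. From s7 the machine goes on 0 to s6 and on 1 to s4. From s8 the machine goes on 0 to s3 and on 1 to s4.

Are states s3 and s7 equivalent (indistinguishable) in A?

No

All states are reachable from the start state.
Initial partition by acceptance: {s4,s5,s6,s7} | {s0,s1,s2,s3,s8}.
Refine {s4,s5,s6,s7} on symbol 0: members go to different blocks, giving {s4,s5} and {s6,s7}.
The partition is now stable with 3 blocks: {s4,s5} | {s0,s1,s2,s3,s8} | {s6,s7}.
s3 and s7 end up in different blocks, so they are distinguishable. For instance, the string 'ε' is accepted from only s7.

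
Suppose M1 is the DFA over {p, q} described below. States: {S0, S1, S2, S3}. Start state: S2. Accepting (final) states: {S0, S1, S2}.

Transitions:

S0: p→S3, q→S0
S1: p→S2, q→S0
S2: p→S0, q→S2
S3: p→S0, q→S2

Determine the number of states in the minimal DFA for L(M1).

Reachable states from the start: {S0,S2,S3}. Unreachable: {S1} — drop them.
Initial partition by acceptance: {S0,S2} | {S3}.
Split {S0,S2} by δ(·,p) → {S0} and {S2}.
Stable partition: {S0} | {S3} | {S2} — 3 equivalence classes.

3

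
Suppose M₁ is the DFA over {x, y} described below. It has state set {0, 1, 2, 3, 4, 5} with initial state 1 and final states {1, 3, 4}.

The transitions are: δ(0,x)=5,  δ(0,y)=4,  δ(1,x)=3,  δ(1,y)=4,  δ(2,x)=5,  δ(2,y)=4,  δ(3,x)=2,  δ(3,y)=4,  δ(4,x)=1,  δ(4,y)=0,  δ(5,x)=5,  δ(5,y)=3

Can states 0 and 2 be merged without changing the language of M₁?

Yes

All states are reachable from the start state.
Initial partition by acceptance: {1,3,4} | {0,2,5}.
Refine {1,3,4} on symbol x: members go to different blocks, giving {1,4} and {3}.
Refine {1,4} on symbol x: members go to different blocks, giving {1} and {4}.
On input y, block {0,2,5} splits into {0,2} and {5}.
No further refinement is possible. Final partition (5 blocks): {1} | {0,2} | {3} | {4} | {5}.
0 and 2 lie in the same block of the stable partition, so they are equivalent — no string distinguishes them.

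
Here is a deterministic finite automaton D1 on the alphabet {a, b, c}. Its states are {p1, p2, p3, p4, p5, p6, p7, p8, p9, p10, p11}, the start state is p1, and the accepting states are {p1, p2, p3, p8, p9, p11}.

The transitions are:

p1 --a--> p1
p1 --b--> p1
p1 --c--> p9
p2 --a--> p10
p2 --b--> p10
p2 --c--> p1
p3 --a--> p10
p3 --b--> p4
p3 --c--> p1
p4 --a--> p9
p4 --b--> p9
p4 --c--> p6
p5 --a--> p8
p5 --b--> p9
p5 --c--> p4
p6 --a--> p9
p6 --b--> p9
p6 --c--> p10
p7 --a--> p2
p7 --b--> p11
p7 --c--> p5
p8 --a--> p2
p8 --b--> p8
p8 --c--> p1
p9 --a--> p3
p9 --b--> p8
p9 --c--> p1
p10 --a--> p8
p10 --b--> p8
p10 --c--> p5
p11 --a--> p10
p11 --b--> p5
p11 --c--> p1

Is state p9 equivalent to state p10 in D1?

First remove the unreachable states {p7,p11}; 9 states remain.
Start with accepting vs non-accepting: {p1,p2,p3,p8,p9} | {p4,p5,p6,p10}.
On input a, block {p1,p2,p3,p8,p9} splits into {p1,p8,p9} and {p2,p3}.
Refine {p1,p8,p9} on symbol a: members go to different blocks, giving {p8,p9} and {p1}.
Stable partition: {p8,p9} | {p4,p5,p6,p10} | {p2,p3} | {p1} — 4 equivalence classes.
p9 and p10 end up in different blocks, so they are distinguishable. For instance, the string 'ε' is accepted from only p9.

No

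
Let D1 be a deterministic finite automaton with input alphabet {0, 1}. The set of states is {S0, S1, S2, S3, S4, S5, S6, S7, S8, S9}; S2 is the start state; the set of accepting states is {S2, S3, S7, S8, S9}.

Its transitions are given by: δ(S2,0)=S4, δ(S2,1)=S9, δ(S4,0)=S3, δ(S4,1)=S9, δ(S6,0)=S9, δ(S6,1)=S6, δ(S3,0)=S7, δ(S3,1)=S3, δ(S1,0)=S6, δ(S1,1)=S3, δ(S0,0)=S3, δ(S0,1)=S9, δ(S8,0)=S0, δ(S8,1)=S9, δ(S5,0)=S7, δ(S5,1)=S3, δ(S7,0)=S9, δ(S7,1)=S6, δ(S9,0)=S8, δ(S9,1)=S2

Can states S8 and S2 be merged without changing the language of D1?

First remove the unreachable states {S1,S5}; 8 states remain.
Initial partition by acceptance: {S2,S3,S7,S8,S9} | {S0,S4,S6}.
Refine {S2,S3,S7,S8,S9} on symbol 0: members go to different blocks, giving {S3,S7,S9} and {S2,S8}.
On input 0, block {S3,S7,S9} splits into {S3,S7} and {S9}.
Refine {S3,S7} on symbol 0: members go to different blocks, giving {S3} and {S7}.
Split {S0,S4,S6} by δ(·,0) → {S0,S4} and {S6}.
No further refinement is possible. Final partition (6 blocks): {S3} | {S0,S4} | {S2,S8} | {S9} | {S7} | {S6}.
S8 and S2 lie in the same block of the stable partition, so they are equivalent — no string distinguishes them.

Yes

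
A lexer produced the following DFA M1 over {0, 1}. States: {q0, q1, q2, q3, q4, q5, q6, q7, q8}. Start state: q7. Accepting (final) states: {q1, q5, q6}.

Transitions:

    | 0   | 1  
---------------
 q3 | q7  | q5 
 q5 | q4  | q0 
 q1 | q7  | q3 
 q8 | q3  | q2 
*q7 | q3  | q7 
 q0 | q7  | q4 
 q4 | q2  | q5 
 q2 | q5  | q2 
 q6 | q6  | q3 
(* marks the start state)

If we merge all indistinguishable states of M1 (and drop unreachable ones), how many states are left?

States {q1,q6,q8} cannot be reached from the start state, so discard them.
P0 = {q5} | {q0,q2,q3,q4,q7}.
Split {q0,q2,q3,q4,q7} by δ(·,0) → {q0,q3,q4,q7} and {q2}.
Split {q0,q3,q4,q7} by δ(·,0) → {q0,q3,q7} and {q4}.
Refine {q0,q3,q7} on symbol 1: members go to different blocks, giving {q0} and {q3} and {q7}.
Stable partition: {q5} | {q0} | {q2} | {q4} | {q3} | {q7} — 6 equivalence classes.

6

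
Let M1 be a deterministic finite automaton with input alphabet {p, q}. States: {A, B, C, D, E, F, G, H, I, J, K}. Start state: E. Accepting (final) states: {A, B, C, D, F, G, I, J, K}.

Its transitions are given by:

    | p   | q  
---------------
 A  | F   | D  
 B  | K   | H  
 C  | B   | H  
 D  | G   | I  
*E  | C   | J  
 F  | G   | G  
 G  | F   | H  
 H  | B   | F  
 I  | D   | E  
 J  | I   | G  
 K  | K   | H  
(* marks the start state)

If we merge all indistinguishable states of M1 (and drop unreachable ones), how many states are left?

First remove the unreachable states {A}; 10 states remain.
P0 = {B,C,D,F,G,I,J,K} | {E,H}.
Refine {B,C,D,F,G,I,J,K} on symbol q: members go to different blocks, giving {B,C,G,I,K} and {D,F,J}.
On input p, block {B,C,G,I,K} splits into {B,C,K} and {G,I}.
Stable partition: {B,C,K} | {E,H} | {D,F,J} | {G,I} — 4 equivalence classes.

4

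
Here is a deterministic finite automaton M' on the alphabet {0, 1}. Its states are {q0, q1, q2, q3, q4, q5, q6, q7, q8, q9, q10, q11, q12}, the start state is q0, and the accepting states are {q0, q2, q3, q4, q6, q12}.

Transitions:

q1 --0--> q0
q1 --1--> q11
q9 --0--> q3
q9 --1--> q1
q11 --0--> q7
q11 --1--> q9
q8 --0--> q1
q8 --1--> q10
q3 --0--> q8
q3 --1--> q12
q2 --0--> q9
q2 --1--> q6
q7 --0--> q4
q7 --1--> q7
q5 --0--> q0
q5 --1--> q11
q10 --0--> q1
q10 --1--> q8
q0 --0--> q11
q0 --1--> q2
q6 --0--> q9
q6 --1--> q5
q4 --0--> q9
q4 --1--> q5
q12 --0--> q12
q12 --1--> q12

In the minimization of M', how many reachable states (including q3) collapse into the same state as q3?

Start with accepting vs non-accepting: {q0,q2,q3,q4,q6,q12} | {q1,q5,q7,q8,q9,q10,q11}.
On input 0, block {q0,q2,q3,q4,q6,q12} splits into {q0,q2,q3,q4,q6} and {q12}.
Refine {q0,q2,q3,q4,q6} on symbol 1: members go to different blocks, giving {q0,q2} and {q4,q6} and {q3}.
Split {q0,q2} by δ(·,1) → {q0} and {q2}.
Split {q1,q5,q7,q8,q9,q10,q11} by δ(·,0) → {q8,q10,q11} and {q1,q5} and {q7} and {q9}.
On input 0, block {q8,q10,q11} splits into {q8,q10} and {q11}.
The partition is now stable with 10 blocks: {q0} | {q8,q10} | {q12} | {q4,q6} | {q3} | {q2} | {q1,q5} | {q7} | {q9} | {q11}.
State q3 belongs to the block {q3}, which has 1 states.

1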